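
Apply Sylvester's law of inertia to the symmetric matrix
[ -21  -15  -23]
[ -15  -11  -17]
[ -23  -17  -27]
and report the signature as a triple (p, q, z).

step 0: pivot -21 → sign −
step 1: pivot -2/7 → sign −
step 2: pivot -2/3 → sign −
signature = (0, 3, 0)

Answer: (0, 3, 0)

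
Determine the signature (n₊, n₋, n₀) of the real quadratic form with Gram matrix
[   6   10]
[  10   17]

Answer: (2, 0, 0)

Derivation:
step 0: pivot 6 → sign +
step 1: pivot 1/3 → sign +
signature = (2, 0, 0)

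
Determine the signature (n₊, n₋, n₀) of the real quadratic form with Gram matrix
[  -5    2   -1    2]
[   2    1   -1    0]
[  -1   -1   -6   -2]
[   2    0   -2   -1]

Answer: (1, 3, 0)

Derivation:
step 0: pivot -5 → sign −
step 1: pivot 9/5 → sign +
step 2: pivot -62/9 → sign −
step 3: pivot -3/31 → sign −
signature = (1, 3, 0)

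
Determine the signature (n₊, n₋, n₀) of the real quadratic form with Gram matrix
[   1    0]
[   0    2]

step 0: pivot 1 → sign +
step 1: pivot 2 → sign +
signature = (2, 0, 0)

Answer: (2, 0, 0)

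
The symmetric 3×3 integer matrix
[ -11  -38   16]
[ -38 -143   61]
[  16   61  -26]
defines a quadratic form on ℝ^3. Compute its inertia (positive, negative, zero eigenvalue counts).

step 0: pivot -11 → sign −
step 1: pivot -129/11 → sign −
step 2: pivot 3/43 → sign +
signature = (1, 2, 0)

Answer: (1, 2, 0)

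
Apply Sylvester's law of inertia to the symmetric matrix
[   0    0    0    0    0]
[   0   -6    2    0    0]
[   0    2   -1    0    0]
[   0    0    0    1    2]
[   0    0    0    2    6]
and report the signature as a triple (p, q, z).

step 0: pivot -6 → sign −
step 1: pivot -1/3 → sign −
step 2: pivot 1 → sign +
step 3: pivot 2 → sign +
step 4: row/col 4 already zero → sign 0
signature = (2, 2, 1)

Answer: (2, 2, 1)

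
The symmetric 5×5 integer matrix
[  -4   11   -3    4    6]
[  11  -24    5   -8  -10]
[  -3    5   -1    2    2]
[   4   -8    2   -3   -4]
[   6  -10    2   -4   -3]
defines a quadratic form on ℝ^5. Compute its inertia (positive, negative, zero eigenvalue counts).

Answer: (3, 2, 0)

Derivation:
step 0: pivot -4 → sign −
step 1: pivot 25/4 → sign +
step 2: pivot -11/25 → sign −
step 3: pivot 3/11 → sign +
step 4: pivot 1 → sign +
signature = (3, 2, 0)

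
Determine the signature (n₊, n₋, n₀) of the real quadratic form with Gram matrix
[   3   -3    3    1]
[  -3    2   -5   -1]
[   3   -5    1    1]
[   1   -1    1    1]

step 0: pivot 3 → sign +
step 1: pivot -1 → sign −
step 2: pivot 2 → sign +
step 3: pivot 2/3 → sign +
signature = (3, 1, 0)

Answer: (3, 1, 0)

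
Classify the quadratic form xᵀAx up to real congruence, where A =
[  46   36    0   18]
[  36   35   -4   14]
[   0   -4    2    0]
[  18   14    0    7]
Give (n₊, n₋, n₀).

Answer: (2, 2, 0)

Derivation:
step 0: pivot 46 → sign +
step 1: pivot 157/23 → sign +
step 2: pivot -54/157 → sign −
step 3: pivot -1/27 → sign −
signature = (2, 2, 0)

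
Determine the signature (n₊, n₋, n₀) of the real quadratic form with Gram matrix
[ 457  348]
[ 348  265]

Answer: (2, 0, 0)

Derivation:
step 0: pivot 457 → sign +
step 1: pivot 1/457 → sign +
signature = (2, 0, 0)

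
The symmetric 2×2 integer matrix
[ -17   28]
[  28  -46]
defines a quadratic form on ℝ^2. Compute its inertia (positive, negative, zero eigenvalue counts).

step 0: pivot -17 → sign −
step 1: pivot 2/17 → sign +
signature = (1, 1, 0)

Answer: (1, 1, 0)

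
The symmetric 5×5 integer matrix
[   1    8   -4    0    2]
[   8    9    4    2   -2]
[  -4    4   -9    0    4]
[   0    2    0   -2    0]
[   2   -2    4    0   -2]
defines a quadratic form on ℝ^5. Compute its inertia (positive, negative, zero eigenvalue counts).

Answer: (2, 3, 0)

Derivation:
step 0: pivot 1 → sign +
step 1: pivot -55 → sign −
step 2: pivot -79/55 → sign −
step 3: pivot -58/79 → sign −
step 4: pivot 6/29 → sign +
signature = (2, 3, 0)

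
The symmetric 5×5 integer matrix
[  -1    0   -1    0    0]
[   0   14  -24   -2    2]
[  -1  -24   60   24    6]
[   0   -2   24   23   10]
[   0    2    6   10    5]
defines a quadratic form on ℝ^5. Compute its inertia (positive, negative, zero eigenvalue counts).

step 0: pivot -1 → sign −
step 1: pivot 14 → sign +
step 2: pivot 139/7 → sign +
step 3: pivot 195/139 → sign +
step 4: pivot 3/65 → sign +
signature = (4, 1, 0)

Answer: (4, 1, 0)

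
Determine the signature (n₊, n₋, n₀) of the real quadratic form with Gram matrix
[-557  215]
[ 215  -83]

Answer: (0, 2, 0)

Derivation:
step 0: pivot -557 → sign −
step 1: pivot -6/557 → sign −
signature = (0, 2, 0)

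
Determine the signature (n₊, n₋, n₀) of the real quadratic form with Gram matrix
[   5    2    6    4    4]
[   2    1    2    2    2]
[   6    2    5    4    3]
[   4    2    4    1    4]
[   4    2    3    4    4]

step 0: pivot 5 → sign +
step 1: pivot 1/5 → sign +
step 2: pivot -3 → sign −
step 3: pivot -3 → sign −
step 4: pivot 1/3 → sign +
signature = (3, 2, 0)

Answer: (3, 2, 0)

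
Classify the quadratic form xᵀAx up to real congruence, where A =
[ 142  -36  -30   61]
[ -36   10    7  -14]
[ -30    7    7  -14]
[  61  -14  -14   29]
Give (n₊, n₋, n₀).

step 0: pivot 142 → sign +
step 1: pivot 62/71 → sign +
step 2: pivot 15/62 → sign +
step 3: pivot 3/10 → sign +
signature = (4, 0, 0)

Answer: (4, 0, 0)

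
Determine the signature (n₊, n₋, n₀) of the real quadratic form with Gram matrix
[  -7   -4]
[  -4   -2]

Answer: (1, 1, 0)

Derivation:
step 0: pivot -7 → sign −
step 1: pivot 2/7 → sign +
signature = (1, 1, 0)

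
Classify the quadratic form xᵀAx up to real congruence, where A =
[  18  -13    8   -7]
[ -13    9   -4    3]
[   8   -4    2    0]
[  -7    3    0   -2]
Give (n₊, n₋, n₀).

step 0: pivot 18 → sign +
step 1: pivot -7/18 → sign −
step 2: pivot 46/7 → sign +
step 3: pivot 3/23 → sign +
signature = (3, 1, 0)

Answer: (3, 1, 0)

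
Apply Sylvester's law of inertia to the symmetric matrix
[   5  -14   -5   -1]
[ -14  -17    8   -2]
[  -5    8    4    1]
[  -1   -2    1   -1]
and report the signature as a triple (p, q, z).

Answer: (1, 3, 0)

Derivation:
step 0: pivot 5 → sign +
step 1: pivot -281/5 → sign −
step 2: pivot -101/281 → sign −
step 3: pivot -6/101 → sign −
signature = (1, 3, 0)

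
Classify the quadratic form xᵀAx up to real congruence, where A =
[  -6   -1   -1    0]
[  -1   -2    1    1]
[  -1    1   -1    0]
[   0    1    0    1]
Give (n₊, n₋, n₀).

Answer: (1, 3, 0)

Derivation:
step 0: pivot -6 → sign −
step 1: pivot -11/6 → sign −
step 2: pivot -1/11 → sign −
step 3: pivot 6 → sign +
signature = (1, 3, 0)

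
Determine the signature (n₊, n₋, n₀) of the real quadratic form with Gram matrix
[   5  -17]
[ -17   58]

step 0: pivot 5 → sign +
step 1: pivot 1/5 → sign +
signature = (2, 0, 0)

Answer: (2, 0, 0)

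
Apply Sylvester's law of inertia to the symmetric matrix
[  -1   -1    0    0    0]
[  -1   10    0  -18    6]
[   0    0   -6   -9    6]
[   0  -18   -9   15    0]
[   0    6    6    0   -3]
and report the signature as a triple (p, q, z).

step 0: pivot -1 → sign −
step 1: pivot 11 → sign +
step 2: pivot -6 → sign −
step 3: pivot -21/22 → sign −
step 4: pivot 3/7 → sign +
signature = (2, 3, 0)

Answer: (2, 3, 0)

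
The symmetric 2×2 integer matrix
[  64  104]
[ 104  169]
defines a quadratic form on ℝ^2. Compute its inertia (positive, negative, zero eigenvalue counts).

step 0: pivot 64 → sign +
step 1: row/col 1 already zero → sign 0
signature = (1, 0, 1)

Answer: (1, 0, 1)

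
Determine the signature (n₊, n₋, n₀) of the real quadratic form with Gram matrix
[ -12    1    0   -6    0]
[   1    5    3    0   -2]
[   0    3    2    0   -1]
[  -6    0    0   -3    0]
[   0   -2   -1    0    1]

step 0: pivot -12 → sign −
step 1: pivot 61/12 → sign +
step 2: pivot 14/61 → sign +
step 3: pivot -3/7 → sign −
step 4: pivot 1/2 → sign +
signature = (3, 2, 0)

Answer: (3, 2, 0)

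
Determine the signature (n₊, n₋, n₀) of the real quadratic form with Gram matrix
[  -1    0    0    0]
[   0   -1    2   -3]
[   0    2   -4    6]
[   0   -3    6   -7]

Answer: (1, 2, 1)

Derivation:
step 0: pivot -1 → sign −
step 1: pivot -1 → sign −
step 2: pivot 2 → sign +
step 3: row/col 3 already zero → sign 0
signature = (1, 2, 1)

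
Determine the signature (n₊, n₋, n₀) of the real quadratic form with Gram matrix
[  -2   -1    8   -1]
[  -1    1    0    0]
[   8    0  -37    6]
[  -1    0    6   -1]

Answer: (2, 2, 0)

Derivation:
step 0: pivot -2 → sign −
step 1: pivot 3/2 → sign +
step 2: pivot -47/3 → sign −
step 3: pivot 2/47 → sign +
signature = (2, 2, 0)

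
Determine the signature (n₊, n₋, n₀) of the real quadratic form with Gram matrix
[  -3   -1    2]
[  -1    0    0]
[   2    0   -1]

Answer: (1, 2, 0)

Derivation:
step 0: pivot -3 → sign −
step 1: pivot 1/3 → sign +
step 2: pivot -1 → sign −
signature = (1, 2, 0)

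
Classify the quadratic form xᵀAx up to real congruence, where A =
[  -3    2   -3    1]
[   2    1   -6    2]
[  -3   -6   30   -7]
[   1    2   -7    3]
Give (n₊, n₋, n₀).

step 0: pivot -3 → sign −
step 1: pivot 7/3 → sign +
step 2: pivot 39/7 → sign +
step 3: pivot 2/39 → sign +
signature = (3, 1, 0)

Answer: (3, 1, 0)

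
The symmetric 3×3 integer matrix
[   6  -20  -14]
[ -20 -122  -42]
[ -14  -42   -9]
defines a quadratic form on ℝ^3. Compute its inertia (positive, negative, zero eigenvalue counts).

step 0: pivot 6 → sign +
step 1: pivot -566/3 → sign −
step 2: pivot 1/283 → sign +
signature = (2, 1, 0)

Answer: (2, 1, 0)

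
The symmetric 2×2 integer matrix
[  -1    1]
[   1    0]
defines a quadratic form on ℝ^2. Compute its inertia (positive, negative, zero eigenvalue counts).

Answer: (1, 1, 0)

Derivation:
step 0: pivot -1 → sign −
step 1: pivot 1 → sign +
signature = (1, 1, 0)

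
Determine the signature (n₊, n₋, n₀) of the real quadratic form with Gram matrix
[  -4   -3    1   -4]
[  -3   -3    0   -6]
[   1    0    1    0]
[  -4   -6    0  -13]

Answer: (2, 2, 0)

Derivation:
step 0: pivot -4 → sign −
step 1: pivot -3/4 → sign −
step 2: pivot 2 → sign +
step 3: pivot 1 → sign +
signature = (2, 2, 0)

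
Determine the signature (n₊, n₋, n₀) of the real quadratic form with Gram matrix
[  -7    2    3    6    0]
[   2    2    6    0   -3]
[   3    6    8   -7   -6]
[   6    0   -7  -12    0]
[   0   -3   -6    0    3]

Answer: (2, 3, 0)

Derivation:
step 0: pivot -7 → sign −
step 1: pivot 18/7 → sign +
step 2: pivot -9 → sign −
step 3: pivot 1 → sign +
step 4: pivot -1/18 → sign −
signature = (2, 3, 0)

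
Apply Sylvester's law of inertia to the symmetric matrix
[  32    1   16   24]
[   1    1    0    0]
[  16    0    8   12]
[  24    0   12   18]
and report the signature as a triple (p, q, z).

step 0: pivot 32 → sign +
step 1: pivot 31/32 → sign +
step 2: pivot -8/31 → sign −
step 3: row/col 3 already zero → sign 0
signature = (2, 1, 1)

Answer: (2, 1, 1)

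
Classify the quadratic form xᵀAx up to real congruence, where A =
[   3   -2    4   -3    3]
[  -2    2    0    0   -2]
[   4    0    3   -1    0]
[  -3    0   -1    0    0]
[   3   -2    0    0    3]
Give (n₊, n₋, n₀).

step 0: pivot 3 → sign +
step 1: pivot 2/3 → sign +
step 2: pivot -13 → sign −
step 3: pivot 4/13 → sign +
step 4: pivot 3/4 → sign +
signature = (4, 1, 0)

Answer: (4, 1, 0)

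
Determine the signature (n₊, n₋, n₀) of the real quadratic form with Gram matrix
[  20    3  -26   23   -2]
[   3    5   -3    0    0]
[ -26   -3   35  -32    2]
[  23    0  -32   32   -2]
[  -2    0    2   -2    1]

Answer: (5, 0, 0)

Derivation:
step 0: pivot 20 → sign +
step 1: pivot 91/20 → sign +
step 2: pivot 93/91 → sign +
step 3: pivot 30/31 → sign +
step 4: pivot 1/5 → sign +
signature = (5, 0, 0)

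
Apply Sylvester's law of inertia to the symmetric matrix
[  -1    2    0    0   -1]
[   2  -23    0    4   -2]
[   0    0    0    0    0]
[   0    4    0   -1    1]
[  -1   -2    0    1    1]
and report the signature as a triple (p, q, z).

Answer: (1, 3, 1)

Derivation:
step 0: pivot -1 → sign −
step 1: pivot -19 → sign −
step 2: pivot -3/19 → sign −
step 3: pivot 3 → sign +
step 4: row/col 4 already zero → sign 0
signature = (1, 3, 1)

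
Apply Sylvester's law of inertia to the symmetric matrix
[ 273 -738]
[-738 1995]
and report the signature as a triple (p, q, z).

Answer: (1, 1, 0)

Derivation:
step 0: pivot 273 → sign +
step 1: pivot -3/91 → sign −
signature = (1, 1, 0)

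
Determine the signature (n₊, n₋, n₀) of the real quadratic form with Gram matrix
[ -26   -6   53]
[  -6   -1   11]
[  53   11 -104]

Answer: (2, 1, 0)

Derivation:
step 0: pivot -26 → sign −
step 1: pivot 5/13 → sign +
step 2: pivot 1/10 → sign +
signature = (2, 1, 0)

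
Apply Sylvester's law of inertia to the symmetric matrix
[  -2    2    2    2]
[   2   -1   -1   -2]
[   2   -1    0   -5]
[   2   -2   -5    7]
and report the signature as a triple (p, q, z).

Answer: (2, 1, 1)

Derivation:
step 0: pivot -2 → sign −
step 1: pivot 1 → sign +
step 2: pivot 1 → sign +
step 3: row/col 3 already zero → sign 0
signature = (2, 1, 1)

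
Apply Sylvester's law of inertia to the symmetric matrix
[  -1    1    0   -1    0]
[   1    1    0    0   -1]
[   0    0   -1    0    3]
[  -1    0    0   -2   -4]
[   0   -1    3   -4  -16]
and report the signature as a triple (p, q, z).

step 0: pivot -1 → sign −
step 1: pivot 2 → sign +
step 2: pivot -1 → sign −
step 3: pivot -3/2 → sign −
step 4: pivot 6 → sign +
signature = (2, 3, 0)

Answer: (2, 3, 0)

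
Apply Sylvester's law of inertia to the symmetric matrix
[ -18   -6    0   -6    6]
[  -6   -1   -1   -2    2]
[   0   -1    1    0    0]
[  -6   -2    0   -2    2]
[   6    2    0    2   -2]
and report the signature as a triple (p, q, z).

Answer: (1, 1, 3)

Derivation:
step 0: pivot -18 → sign −
step 1: pivot 1 → sign +
step 2: row/col 2 already zero → sign 0
step 3: row/col 3 already zero → sign 0
step 4: row/col 4 already zero → sign 0
signature = (1, 1, 3)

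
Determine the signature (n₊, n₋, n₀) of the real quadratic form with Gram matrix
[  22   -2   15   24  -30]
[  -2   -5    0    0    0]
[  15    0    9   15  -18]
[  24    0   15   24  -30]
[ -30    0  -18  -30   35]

Answer: (1, 4, 0)

Derivation:
step 0: pivot 22 → sign +
step 1: pivot -57/11 → sign −
step 2: pivot -33/38 → sign −
step 3: pivot -6/11 → sign −
step 4: pivot -1 → sign −
signature = (1, 4, 0)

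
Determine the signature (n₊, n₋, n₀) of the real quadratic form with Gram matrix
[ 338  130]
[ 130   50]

step 0: pivot 338 → sign +
step 1: row/col 1 already zero → sign 0
signature = (1, 0, 1)

Answer: (1, 0, 1)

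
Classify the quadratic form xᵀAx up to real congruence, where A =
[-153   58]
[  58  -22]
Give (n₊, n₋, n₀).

step 0: pivot -153 → sign −
step 1: pivot -2/153 → sign −
signature = (0, 2, 0)

Answer: (0, 2, 0)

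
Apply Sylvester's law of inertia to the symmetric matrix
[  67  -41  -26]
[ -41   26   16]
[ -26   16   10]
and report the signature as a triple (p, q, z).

step 0: pivot 67 → sign +
step 1: pivot 61/67 → sign +
step 2: pivot -6/61 → sign −
signature = (2, 1, 0)

Answer: (2, 1, 0)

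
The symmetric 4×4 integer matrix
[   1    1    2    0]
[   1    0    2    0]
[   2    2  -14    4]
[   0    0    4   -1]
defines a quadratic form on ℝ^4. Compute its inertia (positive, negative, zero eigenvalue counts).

step 0: pivot 1 → sign +
step 1: pivot -1 → sign −
step 2: pivot -18 → sign −
step 3: pivot -1/9 → sign −
signature = (1, 3, 0)

Answer: (1, 3, 0)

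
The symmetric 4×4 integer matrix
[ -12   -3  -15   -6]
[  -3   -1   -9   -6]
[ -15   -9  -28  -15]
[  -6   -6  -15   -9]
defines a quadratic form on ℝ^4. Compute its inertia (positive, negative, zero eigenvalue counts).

Answer: (2, 2, 0)

Derivation:
step 0: pivot -12 → sign −
step 1: pivot -1/4 → sign −
step 2: pivot 101 → sign +
step 3: pivot 6/101 → sign +
signature = (2, 2, 0)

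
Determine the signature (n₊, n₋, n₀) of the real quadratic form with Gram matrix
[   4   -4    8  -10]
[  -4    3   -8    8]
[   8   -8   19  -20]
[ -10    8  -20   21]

step 0: pivot 4 → sign +
step 1: pivot -1 → sign −
step 2: pivot 3 → sign +
step 3: row/col 3 already zero → sign 0
signature = (2, 1, 1)

Answer: (2, 1, 1)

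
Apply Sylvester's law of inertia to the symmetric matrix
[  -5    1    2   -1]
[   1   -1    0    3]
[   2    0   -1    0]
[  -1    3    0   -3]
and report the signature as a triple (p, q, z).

step 0: pivot -5 → sign −
step 1: pivot -4/5 → sign −
step 2: pivot 7 → sign +
step 3: pivot -1/7 → sign −
signature = (1, 3, 0)

Answer: (1, 3, 0)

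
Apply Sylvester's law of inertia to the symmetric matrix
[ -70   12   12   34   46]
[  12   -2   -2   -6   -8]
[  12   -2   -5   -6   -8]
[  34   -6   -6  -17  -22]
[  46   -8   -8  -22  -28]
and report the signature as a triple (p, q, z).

step 0: pivot -70 → sign −
step 1: pivot 2/35 → sign +
step 2: pivot -3 → sign −
step 3: pivot -1 → sign −
step 4: pivot 2 → sign +
signature = (2, 3, 0)

Answer: (2, 3, 0)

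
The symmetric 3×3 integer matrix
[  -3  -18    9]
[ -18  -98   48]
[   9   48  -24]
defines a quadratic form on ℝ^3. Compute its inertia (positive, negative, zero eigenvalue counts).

step 0: pivot -3 → sign −
step 1: pivot 10 → sign +
step 2: pivot -3/5 → sign −
signature = (1, 2, 0)

Answer: (1, 2, 0)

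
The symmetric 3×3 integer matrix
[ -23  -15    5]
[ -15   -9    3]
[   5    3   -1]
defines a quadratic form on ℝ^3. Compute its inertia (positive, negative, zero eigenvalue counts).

Answer: (1, 1, 1)

Derivation:
step 0: pivot -23 → sign −
step 1: pivot 18/23 → sign +
step 2: row/col 2 already zero → sign 0
signature = (1, 1, 1)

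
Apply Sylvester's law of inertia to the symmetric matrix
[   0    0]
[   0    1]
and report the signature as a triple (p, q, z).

step 0: pivot 1 → sign +
step 1: row/col 1 already zero → sign 0
signature = (1, 0, 1)

Answer: (1, 0, 1)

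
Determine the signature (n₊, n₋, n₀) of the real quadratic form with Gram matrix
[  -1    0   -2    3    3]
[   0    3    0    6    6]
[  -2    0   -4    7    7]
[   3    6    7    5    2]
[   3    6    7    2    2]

step 0: pivot -1 → sign −
step 1: pivot 3 → sign +
step 2: pivot 2 → sign +
step 3: pivot -1/2 → sign −
step 4: pivot 3 → sign +
signature = (3, 2, 0)

Answer: (3, 2, 0)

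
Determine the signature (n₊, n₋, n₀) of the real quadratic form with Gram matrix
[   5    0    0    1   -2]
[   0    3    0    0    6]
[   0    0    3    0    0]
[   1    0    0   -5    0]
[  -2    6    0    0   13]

step 0: pivot 5 → sign +
step 1: pivot 3 → sign +
step 2: pivot 3 → sign +
step 3: pivot -26/5 → sign −
step 4: pivot 3/13 → sign +
signature = (4, 1, 0)

Answer: (4, 1, 0)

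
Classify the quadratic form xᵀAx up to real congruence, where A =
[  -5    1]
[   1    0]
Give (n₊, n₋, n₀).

step 0: pivot -5 → sign −
step 1: pivot 1/5 → sign +
signature = (1, 1, 0)

Answer: (1, 1, 0)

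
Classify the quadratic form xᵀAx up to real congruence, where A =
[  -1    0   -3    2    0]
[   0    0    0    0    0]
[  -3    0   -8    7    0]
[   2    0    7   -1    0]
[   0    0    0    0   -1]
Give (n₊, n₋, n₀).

Answer: (2, 2, 1)

Derivation:
step 0: pivot -1 → sign −
step 1: pivot 1 → sign +
step 2: pivot 2 → sign +
step 3: pivot -1 → sign −
step 4: row/col 4 already zero → sign 0
signature = (2, 2, 1)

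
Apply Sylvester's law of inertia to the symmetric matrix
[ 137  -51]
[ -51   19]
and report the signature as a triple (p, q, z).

step 0: pivot 137 → sign +
step 1: pivot 2/137 → sign +
signature = (2, 0, 0)

Answer: (2, 0, 0)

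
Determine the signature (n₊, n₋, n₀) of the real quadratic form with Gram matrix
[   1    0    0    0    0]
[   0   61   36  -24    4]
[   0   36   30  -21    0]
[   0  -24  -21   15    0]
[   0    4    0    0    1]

step 0: pivot 1 → sign +
step 1: pivot 61 → sign +
step 2: pivot 534/61 → sign +
step 3: pivot 39/178 → sign +
step 4: pivot -3/13 → sign −
signature = (4, 1, 0)

Answer: (4, 1, 0)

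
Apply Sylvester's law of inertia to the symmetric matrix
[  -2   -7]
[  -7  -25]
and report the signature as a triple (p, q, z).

Answer: (0, 2, 0)

Derivation:
step 0: pivot -2 → sign −
step 1: pivot -1/2 → sign −
signature = (0, 2, 0)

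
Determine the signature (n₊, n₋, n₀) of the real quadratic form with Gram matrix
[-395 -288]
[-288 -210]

Answer: (0, 2, 0)

Derivation:
step 0: pivot -395 → sign −
step 1: pivot -6/395 → sign −
signature = (0, 2, 0)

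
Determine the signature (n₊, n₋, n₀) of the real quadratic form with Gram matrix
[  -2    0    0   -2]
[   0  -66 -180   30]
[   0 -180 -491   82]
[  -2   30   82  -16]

step 0: pivot -2 → sign −
step 1: pivot -66 → sign −
step 2: pivot -1/11 → sign −
step 3: row/col 3 already zero → sign 0
signature = (0, 3, 1)

Answer: (0, 3, 1)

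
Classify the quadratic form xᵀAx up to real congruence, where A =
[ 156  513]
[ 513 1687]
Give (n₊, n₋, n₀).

Answer: (2, 0, 0)

Derivation:
step 0: pivot 156 → sign +
step 1: pivot 1/52 → sign +
signature = (2, 0, 0)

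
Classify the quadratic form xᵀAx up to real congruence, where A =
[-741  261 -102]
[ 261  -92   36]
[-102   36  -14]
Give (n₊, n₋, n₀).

Answer: (1, 2, 0)

Derivation:
step 0: pivot -741 → sign −
step 1: pivot -17/247 → sign −
step 2: pivot 2/17 → sign +
signature = (1, 2, 0)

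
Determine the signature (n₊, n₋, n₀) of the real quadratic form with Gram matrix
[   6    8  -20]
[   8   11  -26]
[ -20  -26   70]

step 0: pivot 6 → sign +
step 1: pivot 1/3 → sign +
step 2: pivot 2 → sign +
signature = (3, 0, 0)

Answer: (3, 0, 0)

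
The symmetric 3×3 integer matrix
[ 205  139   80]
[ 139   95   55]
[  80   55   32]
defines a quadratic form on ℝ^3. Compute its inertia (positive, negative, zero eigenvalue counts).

Answer: (3, 0, 0)

Derivation:
step 0: pivot 205 → sign +
step 1: pivot 154/205 → sign +
step 2: pivot 3/154 → sign +
signature = (3, 0, 0)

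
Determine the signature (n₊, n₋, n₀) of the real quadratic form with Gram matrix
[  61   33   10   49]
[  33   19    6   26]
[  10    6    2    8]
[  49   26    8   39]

Answer: (3, 1, 0)

Derivation:
step 0: pivot 61 → sign +
step 1: pivot 70/61 → sign +
step 2: pivot 2/35 → sign +
step 3: pivot -3/2 → sign −
signature = (3, 1, 0)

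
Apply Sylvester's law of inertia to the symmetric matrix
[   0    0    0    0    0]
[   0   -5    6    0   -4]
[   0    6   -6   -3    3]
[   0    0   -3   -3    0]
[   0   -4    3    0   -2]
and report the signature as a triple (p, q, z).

Answer: (2, 2, 1)

Derivation:
step 0: pivot -5 → sign −
step 1: pivot 6/5 → sign +
step 2: pivot -21/2 → sign −
step 3: pivot 3/7 → sign +
step 4: row/col 4 already zero → sign 0
signature = (2, 2, 1)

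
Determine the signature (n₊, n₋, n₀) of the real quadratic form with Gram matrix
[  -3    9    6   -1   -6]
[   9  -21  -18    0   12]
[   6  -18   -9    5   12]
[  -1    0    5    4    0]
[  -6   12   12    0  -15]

Answer: (2, 3, 0)

Derivation:
step 0: pivot -3 → sign −
step 1: pivot 6 → sign +
step 2: pivot 3 → sign +
step 3: pivot -1/6 → sign −
step 4: pivot -3 → sign −
signature = (2, 3, 0)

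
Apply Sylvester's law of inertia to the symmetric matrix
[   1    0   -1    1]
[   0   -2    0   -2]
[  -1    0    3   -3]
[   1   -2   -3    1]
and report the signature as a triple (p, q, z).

Answer: (2, 1, 1)

Derivation:
step 0: pivot 1 → sign +
step 1: pivot -2 → sign −
step 2: pivot 2 → sign +
step 3: row/col 3 already zero → sign 0
signature = (2, 1, 1)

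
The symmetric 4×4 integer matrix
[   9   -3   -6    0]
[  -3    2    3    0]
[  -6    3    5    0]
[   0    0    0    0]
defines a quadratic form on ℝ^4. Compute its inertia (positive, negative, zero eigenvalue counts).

Answer: (2, 0, 2)

Derivation:
step 0: pivot 9 → sign +
step 1: pivot 1 → sign +
step 2: row/col 2 already zero → sign 0
step 3: row/col 3 already zero → sign 0
signature = (2, 0, 2)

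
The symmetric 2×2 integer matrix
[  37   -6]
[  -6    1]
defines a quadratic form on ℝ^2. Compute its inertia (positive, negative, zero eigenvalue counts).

step 0: pivot 37 → sign +
step 1: pivot 1/37 → sign +
signature = (2, 0, 0)

Answer: (2, 0, 0)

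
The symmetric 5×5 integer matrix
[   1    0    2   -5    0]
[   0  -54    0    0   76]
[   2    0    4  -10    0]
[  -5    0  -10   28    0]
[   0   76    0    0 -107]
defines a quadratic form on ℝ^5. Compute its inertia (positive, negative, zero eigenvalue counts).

Answer: (2, 2, 1)

Derivation:
step 0: pivot 1 → sign +
step 1: pivot -54 → sign −
step 2: pivot 3 → sign +
step 3: pivot -1/27 → sign −
step 4: row/col 4 already zero → sign 0
signature = (2, 2, 1)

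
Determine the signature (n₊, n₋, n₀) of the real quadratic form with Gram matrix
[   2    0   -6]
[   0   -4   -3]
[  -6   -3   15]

Answer: (1, 2, 0)

Derivation:
step 0: pivot 2 → sign +
step 1: pivot -4 → sign −
step 2: pivot -3/4 → sign −
signature = (1, 2, 0)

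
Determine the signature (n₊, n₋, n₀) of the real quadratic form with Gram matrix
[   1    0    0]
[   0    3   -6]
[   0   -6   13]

step 0: pivot 1 → sign +
step 1: pivot 3 → sign +
step 2: pivot 1 → sign +
signature = (3, 0, 0)

Answer: (3, 0, 0)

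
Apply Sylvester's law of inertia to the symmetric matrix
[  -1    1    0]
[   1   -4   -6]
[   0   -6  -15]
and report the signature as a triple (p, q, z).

step 0: pivot -1 → sign −
step 1: pivot -3 → sign −
step 2: pivot -3 → sign −
signature = (0, 3, 0)

Answer: (0, 3, 0)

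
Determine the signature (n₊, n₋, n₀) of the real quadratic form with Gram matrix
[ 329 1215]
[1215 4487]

Answer: (1, 1, 0)

Derivation:
step 0: pivot 329 → sign +
step 1: pivot -2/329 → sign −
signature = (1, 1, 0)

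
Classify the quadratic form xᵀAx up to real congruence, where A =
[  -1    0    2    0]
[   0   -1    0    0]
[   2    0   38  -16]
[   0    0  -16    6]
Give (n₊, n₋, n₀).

Answer: (1, 3, 0)

Derivation:
step 0: pivot -1 → sign −
step 1: pivot -1 → sign −
step 2: pivot 42 → sign +
step 3: pivot -2/21 → sign −
signature = (1, 3, 0)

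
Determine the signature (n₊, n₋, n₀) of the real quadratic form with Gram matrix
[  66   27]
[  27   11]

step 0: pivot 66 → sign +
step 1: pivot -1/22 → sign −
signature = (1, 1, 0)

Answer: (1, 1, 0)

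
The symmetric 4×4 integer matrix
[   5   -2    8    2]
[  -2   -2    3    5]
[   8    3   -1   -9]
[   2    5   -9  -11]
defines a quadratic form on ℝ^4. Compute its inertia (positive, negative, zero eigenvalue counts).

step 0: pivot 5 → sign +
step 1: pivot -14/5 → sign −
step 2: pivot -1/14 → sign −
step 3: pivot 6 → sign +
signature = (2, 2, 0)

Answer: (2, 2, 0)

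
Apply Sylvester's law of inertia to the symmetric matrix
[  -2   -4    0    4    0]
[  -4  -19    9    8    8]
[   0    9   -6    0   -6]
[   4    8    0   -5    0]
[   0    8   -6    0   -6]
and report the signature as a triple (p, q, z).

Answer: (2, 3, 0)

Derivation:
step 0: pivot -2 → sign −
step 1: pivot -11 → sign −
step 2: pivot 15/11 → sign +
step 3: pivot 3 → sign +
step 4: pivot -2/5 → sign −
signature = (2, 3, 0)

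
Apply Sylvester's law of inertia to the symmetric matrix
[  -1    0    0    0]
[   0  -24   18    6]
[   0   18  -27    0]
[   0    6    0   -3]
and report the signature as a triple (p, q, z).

Answer: (0, 3, 1)

Derivation:
step 0: pivot -1 → sign −
step 1: pivot -24 → sign −
step 2: pivot -27/2 → sign −
step 3: row/col 3 already zero → sign 0
signature = (0, 3, 1)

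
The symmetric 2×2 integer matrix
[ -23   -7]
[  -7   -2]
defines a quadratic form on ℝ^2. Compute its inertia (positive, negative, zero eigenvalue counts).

Answer: (1, 1, 0)

Derivation:
step 0: pivot -23 → sign −
step 1: pivot 3/23 → sign +
signature = (1, 1, 0)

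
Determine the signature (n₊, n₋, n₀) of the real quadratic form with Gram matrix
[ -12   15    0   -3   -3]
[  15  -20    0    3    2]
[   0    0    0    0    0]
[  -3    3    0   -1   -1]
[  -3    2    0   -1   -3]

step 0: pivot -12 → sign −
step 1: pivot -5/4 → sign −
step 2: pivot 1/5 → sign +
step 3: pivot -3 → sign −
step 4: row/col 4 already zero → sign 0
signature = (1, 3, 1)

Answer: (1, 3, 1)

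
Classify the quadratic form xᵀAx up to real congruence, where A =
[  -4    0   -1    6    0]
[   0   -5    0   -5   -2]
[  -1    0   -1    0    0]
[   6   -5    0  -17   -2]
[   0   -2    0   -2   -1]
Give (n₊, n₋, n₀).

Answer: (0, 4, 1)

Derivation:
step 0: pivot -4 → sign −
step 1: pivot -5 → sign −
step 2: pivot -3/4 → sign −
step 3: pivot -1/5 → sign −
step 4: row/col 4 already zero → sign 0
signature = (0, 4, 1)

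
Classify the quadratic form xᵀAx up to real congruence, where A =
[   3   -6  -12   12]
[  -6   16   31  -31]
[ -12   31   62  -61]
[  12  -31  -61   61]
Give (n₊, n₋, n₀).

step 0: pivot 3 → sign +
step 1: pivot 4 → sign +
step 2: pivot 7/4 → sign +
step 3: pivot 3/7 → sign +
signature = (4, 0, 0)

Answer: (4, 0, 0)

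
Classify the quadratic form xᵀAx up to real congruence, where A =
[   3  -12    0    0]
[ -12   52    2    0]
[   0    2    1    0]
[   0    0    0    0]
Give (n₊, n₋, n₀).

step 0: pivot 3 → sign +
step 1: pivot 4 → sign +
step 2: row/col 2 already zero → sign 0
step 3: row/col 3 already zero → sign 0
signature = (2, 0, 2)

Answer: (2, 0, 2)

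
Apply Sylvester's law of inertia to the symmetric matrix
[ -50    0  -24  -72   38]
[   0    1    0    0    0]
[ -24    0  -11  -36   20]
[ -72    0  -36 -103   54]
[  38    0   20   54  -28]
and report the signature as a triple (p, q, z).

Answer: (3, 2, 0)

Derivation:
step 0: pivot -50 → sign −
step 1: pivot 1 → sign +
step 2: pivot 13/25 → sign +
step 3: pivot -43/13 → sign −
step 4: pivot 6/43 → sign +
signature = (3, 2, 0)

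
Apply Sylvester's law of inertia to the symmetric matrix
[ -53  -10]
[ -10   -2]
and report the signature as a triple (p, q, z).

step 0: pivot -53 → sign −
step 1: pivot -6/53 → sign −
signature = (0, 2, 0)

Answer: (0, 2, 0)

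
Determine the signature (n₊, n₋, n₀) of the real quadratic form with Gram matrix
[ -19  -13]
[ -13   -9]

Answer: (0, 2, 0)

Derivation:
step 0: pivot -19 → sign −
step 1: pivot -2/19 → sign −
signature = (0, 2, 0)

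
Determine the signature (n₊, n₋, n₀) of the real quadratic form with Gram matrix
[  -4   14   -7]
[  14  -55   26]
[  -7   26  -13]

Answer: (0, 3, 0)

Derivation:
step 0: pivot -4 → sign −
step 1: pivot -6 → sign −
step 2: pivot -3/8 → sign −
signature = (0, 3, 0)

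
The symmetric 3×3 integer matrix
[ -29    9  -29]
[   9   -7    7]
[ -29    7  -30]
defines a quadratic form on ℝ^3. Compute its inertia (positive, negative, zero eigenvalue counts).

step 0: pivot -29 → sign −
step 1: pivot -122/29 → sign −
step 2: pivot -3/61 → sign −
signature = (0, 3, 0)

Answer: (0, 3, 0)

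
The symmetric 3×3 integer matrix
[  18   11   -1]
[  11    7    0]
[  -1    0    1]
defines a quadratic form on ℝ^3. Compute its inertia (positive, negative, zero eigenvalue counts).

step 0: pivot 18 → sign +
step 1: pivot 5/18 → sign +
step 2: pivot -2/5 → sign −
signature = (2, 1, 0)

Answer: (2, 1, 0)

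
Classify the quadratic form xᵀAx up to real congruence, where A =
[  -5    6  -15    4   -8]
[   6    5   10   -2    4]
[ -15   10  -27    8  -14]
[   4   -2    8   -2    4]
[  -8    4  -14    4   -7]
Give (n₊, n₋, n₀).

Answer: (4, 1, 0)

Derivation:
step 0: pivot -5 → sign −
step 1: pivot 61/5 → sign +
step 2: pivot 778/61 → sign +
step 3: pivot 74/389 → sign +
step 4: pivot 3/37 → sign +
signature = (4, 1, 0)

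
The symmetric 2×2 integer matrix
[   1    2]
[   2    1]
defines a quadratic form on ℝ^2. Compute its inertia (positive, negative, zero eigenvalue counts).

Answer: (1, 1, 0)

Derivation:
step 0: pivot 1 → sign +
step 1: pivot -3 → sign −
signature = (1, 1, 0)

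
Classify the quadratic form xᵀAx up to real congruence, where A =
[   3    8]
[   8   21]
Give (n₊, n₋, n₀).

Answer: (1, 1, 0)

Derivation:
step 0: pivot 3 → sign +
step 1: pivot -1/3 → sign −
signature = (1, 1, 0)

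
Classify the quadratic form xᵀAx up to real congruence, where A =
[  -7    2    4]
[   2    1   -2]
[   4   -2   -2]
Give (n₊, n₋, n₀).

step 0: pivot -7 → sign −
step 1: pivot 11/7 → sign +
step 2: pivot -2/11 → sign −
signature = (1, 2, 0)

Answer: (1, 2, 0)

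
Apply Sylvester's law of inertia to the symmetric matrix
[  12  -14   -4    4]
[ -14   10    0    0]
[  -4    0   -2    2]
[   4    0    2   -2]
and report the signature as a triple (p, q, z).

Answer: (2, 1, 1)

Derivation:
step 0: pivot 12 → sign +
step 1: pivot -19/3 → sign −
step 2: pivot 2/19 → sign +
step 3: row/col 3 already zero → sign 0
signature = (2, 1, 1)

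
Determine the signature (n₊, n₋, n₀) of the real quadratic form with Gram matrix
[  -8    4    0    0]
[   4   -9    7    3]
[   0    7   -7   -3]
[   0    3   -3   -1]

step 0: pivot -8 → sign −
step 1: pivot -7 → sign −
step 2: pivot 2/7 → sign +
step 3: row/col 3 already zero → sign 0
signature = (1, 2, 1)

Answer: (1, 2, 1)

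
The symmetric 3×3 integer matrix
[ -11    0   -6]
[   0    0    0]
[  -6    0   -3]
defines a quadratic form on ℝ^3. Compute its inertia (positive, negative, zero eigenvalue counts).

Answer: (1, 1, 1)

Derivation:
step 0: pivot -11 → sign −
step 1: pivot 3/11 → sign +
step 2: row/col 2 already zero → sign 0
signature = (1, 1, 1)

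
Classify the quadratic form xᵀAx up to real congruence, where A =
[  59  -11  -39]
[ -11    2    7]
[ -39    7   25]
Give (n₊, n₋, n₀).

step 0: pivot 59 → sign +
step 1: pivot -3/59 → sign −
step 2: pivot 2/3 → sign +
signature = (2, 1, 0)

Answer: (2, 1, 0)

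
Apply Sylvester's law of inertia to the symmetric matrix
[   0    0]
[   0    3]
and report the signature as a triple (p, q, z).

Answer: (1, 0, 1)

Derivation:
step 0: pivot 3 → sign +
step 1: row/col 1 already zero → sign 0
signature = (1, 0, 1)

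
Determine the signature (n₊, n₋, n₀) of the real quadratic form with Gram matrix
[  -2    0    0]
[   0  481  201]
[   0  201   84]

Answer: (2, 1, 0)

Derivation:
step 0: pivot -2 → sign −
step 1: pivot 481 → sign +
step 2: pivot 3/481 → sign +
signature = (2, 1, 0)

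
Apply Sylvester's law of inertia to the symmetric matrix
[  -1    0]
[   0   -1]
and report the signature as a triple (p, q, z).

Answer: (0, 2, 0)

Derivation:
step 0: pivot -1 → sign −
step 1: pivot -1 → sign −
signature = (0, 2, 0)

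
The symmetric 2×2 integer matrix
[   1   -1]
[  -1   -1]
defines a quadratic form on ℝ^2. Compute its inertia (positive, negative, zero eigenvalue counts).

step 0: pivot 1 → sign +
step 1: pivot -2 → sign −
signature = (1, 1, 0)

Answer: (1, 1, 0)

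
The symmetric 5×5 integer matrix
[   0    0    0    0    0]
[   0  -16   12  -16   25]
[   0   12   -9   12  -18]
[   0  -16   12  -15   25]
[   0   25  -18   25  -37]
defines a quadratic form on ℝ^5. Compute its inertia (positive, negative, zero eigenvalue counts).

step 0: pivot -16 → sign −
step 1: pivot 1 → sign +
step 2: pivot 33/16 → sign +
step 3: pivot -3/11 → sign −
step 4: row/col 4 already zero → sign 0
signature = (2, 2, 1)

Answer: (2, 2, 1)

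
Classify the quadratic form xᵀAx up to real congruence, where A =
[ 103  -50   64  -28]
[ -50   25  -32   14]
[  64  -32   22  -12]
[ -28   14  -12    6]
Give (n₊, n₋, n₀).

Answer: (3, 1, 0)

Derivation:
step 0: pivot 103 → sign +
step 1: pivot 75/103 → sign +
step 2: pivot -474/25 → sign −
step 3: pivot 2/237 → sign +
signature = (3, 1, 0)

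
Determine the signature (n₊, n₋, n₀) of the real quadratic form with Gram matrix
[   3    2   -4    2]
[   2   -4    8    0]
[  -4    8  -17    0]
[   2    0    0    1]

Answer: (1, 2, 1)

Derivation:
step 0: pivot 3 → sign +
step 1: pivot -16/3 → sign −
step 2: pivot -1 → sign −
step 3: row/col 3 already zero → sign 0
signature = (1, 2, 1)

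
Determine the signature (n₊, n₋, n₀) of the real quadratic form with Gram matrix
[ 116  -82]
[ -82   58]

step 0: pivot 116 → sign +
step 1: pivot 1/29 → sign +
signature = (2, 0, 0)

Answer: (2, 0, 0)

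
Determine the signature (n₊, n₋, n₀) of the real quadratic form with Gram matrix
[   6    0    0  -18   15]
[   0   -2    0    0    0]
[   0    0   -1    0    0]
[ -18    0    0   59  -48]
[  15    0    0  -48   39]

Answer: (2, 3, 0)

Derivation:
step 0: pivot 6 → sign +
step 1: pivot -2 → sign −
step 2: pivot -1 → sign −
step 3: pivot 5 → sign +
step 4: pivot -3/10 → sign −
signature = (2, 3, 0)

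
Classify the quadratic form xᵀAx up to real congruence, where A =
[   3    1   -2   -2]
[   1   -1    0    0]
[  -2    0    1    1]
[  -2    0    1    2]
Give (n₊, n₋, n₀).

Answer: (2, 1, 1)

Derivation:
step 0: pivot 3 → sign +
step 1: pivot -4/3 → sign −
step 2: pivot 1 → sign +
step 3: row/col 3 already zero → sign 0
signature = (2, 1, 1)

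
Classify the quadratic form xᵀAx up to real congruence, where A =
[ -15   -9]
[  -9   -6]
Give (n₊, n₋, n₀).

step 0: pivot -15 → sign −
step 1: pivot -3/5 → sign −
signature = (0, 2, 0)

Answer: (0, 2, 0)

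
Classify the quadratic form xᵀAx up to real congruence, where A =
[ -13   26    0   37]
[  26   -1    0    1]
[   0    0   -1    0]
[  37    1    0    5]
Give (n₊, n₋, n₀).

step 0: pivot -13 → sign −
step 1: pivot 51 → sign +
step 2: pivot -1 → sign −
step 3: pivot 3/221 → sign +
signature = (2, 2, 0)

Answer: (2, 2, 0)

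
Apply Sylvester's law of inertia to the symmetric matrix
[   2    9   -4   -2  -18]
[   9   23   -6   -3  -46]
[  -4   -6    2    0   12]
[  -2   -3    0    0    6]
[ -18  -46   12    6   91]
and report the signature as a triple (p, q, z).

Answer: (3, 2, 0)

Derivation:
step 0: pivot 2 → sign +
step 1: pivot -35/2 → sign −
step 2: pivot 78/35 → sign +
step 3: pivot 2/39 → sign +
step 4: pivot -1 → sign −
signature = (3, 2, 0)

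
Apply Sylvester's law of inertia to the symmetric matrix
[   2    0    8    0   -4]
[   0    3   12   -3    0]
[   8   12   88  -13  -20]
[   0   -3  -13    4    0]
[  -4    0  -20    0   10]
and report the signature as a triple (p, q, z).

Answer: (4, 1, 0)

Derivation:
step 0: pivot 2 → sign +
step 1: pivot 3 → sign +
step 2: pivot 8 → sign +
step 3: pivot 7/8 → sign +
step 4: pivot -2/7 → sign −
signature = (4, 1, 0)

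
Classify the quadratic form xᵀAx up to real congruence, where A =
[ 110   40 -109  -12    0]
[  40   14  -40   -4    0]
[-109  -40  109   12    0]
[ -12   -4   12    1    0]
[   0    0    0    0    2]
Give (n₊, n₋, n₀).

step 0: pivot 110 → sign +
step 1: pivot -6/11 → sign −
step 2: pivot 37/30 → sign +
step 3: pivot -3/37 → sign −
step 4: pivot 2 → sign +
signature = (3, 2, 0)

Answer: (3, 2, 0)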